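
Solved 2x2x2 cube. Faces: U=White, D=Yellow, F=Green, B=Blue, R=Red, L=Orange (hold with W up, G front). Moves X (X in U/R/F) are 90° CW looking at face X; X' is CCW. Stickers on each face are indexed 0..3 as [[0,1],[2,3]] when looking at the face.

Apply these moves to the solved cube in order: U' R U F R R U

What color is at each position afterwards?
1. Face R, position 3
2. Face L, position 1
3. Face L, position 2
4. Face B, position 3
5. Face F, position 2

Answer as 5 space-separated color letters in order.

Answer: G W O B Y

Derivation:
After move 1 (U'): U=WWWW F=OOGG R=GGRR B=RRBB L=BBOO
After move 2 (R): R=RGRG U=WOWG F=OYGY D=YBYR B=WRWB
After move 3 (U): U=WWGO F=RGGY R=WRRG B=BBWB L=OYOO
After move 4 (F): F=GRYG U=WWOY R=GROG D=RWYR L=OYOB
After move 5 (R): R=OGGR U=WROG F=GWYR D=RWYB B=YBWB
After move 6 (R): R=GORG U=WWOR F=GWYB D=RWYY B=GBRB
After move 7 (U): U=OWRW F=GOYB R=GBRG B=OYRB L=GWOB
Query 1: R[3] = G
Query 2: L[1] = W
Query 3: L[2] = O
Query 4: B[3] = B
Query 5: F[2] = Y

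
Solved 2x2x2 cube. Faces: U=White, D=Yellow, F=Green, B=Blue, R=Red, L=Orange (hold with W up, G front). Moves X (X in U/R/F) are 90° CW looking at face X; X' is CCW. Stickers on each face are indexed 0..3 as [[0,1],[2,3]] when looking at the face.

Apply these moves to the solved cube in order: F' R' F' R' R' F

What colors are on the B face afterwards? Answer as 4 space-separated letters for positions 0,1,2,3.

After move 1 (F'): F=GGGG U=WWRR R=YRYR D=OOYY L=OWOW
After move 2 (R'): R=RRYY U=WBRB F=GWGR D=OGYG B=YBOB
After move 3 (F'): F=WRGG U=WBRY R=GROY D=WWYG L=OBOR
After move 4 (R'): R=RYGO U=WORY F=WBGY D=WRYG B=GBWB
After move 5 (R'): R=YORG U=WWRG F=WOGY D=WBYY B=GBRB
After move 6 (F): F=GWYO U=WWRB R=ROGG D=RYYY L=OWOB
Query: B face = GBRB

Answer: G B R B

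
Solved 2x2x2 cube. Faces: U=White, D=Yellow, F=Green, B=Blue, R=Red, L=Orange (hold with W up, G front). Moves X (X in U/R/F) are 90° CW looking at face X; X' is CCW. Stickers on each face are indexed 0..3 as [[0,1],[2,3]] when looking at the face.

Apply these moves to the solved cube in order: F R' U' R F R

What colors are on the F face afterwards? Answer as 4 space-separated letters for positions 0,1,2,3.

After move 1 (F): F=GGGG U=WWOO R=WRWR D=RRYY L=OYOY
After move 2 (R'): R=RRWW U=WBOB F=GWGO D=RGYG B=YBRB
After move 3 (U'): U=BBWO F=OYGO R=GWWW B=RRRB L=YBOY
After move 4 (R): R=WGWW U=BYWO F=OGGG D=RRYR B=ORBB
After move 5 (F): F=GOGG U=BYYB R=WGOW D=WWYR L=YROR
After move 6 (R): R=OWWG U=BOYG F=GWGR D=WBYO B=BRYB
Query: F face = GWGR

Answer: G W G R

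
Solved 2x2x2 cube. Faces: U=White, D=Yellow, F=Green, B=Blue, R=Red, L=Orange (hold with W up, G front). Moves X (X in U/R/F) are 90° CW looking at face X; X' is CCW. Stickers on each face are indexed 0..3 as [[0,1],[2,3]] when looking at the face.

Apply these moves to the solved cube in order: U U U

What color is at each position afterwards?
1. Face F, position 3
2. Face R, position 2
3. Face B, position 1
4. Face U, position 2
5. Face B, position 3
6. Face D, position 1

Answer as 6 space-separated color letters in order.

Answer: G R R W B Y

Derivation:
After move 1 (U): U=WWWW F=RRGG R=BBRR B=OOBB L=GGOO
After move 2 (U): U=WWWW F=BBGG R=OORR B=GGBB L=RROO
After move 3 (U): U=WWWW F=OOGG R=GGRR B=RRBB L=BBOO
Query 1: F[3] = G
Query 2: R[2] = R
Query 3: B[1] = R
Query 4: U[2] = W
Query 5: B[3] = B
Query 6: D[1] = Y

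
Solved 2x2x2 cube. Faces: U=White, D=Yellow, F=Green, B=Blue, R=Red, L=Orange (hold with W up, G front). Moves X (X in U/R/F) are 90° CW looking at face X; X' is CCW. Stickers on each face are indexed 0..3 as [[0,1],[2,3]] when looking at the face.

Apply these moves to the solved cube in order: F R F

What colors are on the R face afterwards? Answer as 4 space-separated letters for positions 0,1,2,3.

Answer: O W G R

Derivation:
After move 1 (F): F=GGGG U=WWOO R=WRWR D=RRYY L=OYOY
After move 2 (R): R=WWRR U=WGOG F=GRGY D=RBYB B=OBWB
After move 3 (F): F=GGYR U=WGYY R=OWGR D=RWYB L=OROB
Query: R face = OWGR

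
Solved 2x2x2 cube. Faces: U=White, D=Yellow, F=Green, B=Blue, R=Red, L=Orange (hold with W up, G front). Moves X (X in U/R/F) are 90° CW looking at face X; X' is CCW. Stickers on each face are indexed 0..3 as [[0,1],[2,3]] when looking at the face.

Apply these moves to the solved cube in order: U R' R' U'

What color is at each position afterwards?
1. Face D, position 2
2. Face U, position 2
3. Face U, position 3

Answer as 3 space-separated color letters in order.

After move 1 (U): U=WWWW F=RRGG R=BBRR B=OOBB L=GGOO
After move 2 (R'): R=BRBR U=WBWO F=RWGW D=YRYG B=YOYB
After move 3 (R'): R=RRBB U=WYWY F=RBGO D=YWYW B=GORB
After move 4 (U'): U=YYWW F=GGGO R=RBBB B=RRRB L=GOOO
Query 1: D[2] = Y
Query 2: U[2] = W
Query 3: U[3] = W

Answer: Y W W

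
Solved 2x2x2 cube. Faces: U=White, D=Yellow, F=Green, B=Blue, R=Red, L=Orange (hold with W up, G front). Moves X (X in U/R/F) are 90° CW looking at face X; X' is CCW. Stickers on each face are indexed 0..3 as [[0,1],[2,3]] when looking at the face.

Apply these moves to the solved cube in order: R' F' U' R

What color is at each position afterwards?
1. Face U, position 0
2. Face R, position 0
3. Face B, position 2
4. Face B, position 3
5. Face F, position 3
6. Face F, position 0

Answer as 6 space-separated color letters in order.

After move 1 (R'): R=RRRR U=WBWB F=GWGW D=YGYG B=YBYB
After move 2 (F'): F=WWGG U=WBRR R=GRYR D=OOYG L=OBOW
After move 3 (U'): U=BRWR F=OBGG R=WWYR B=GRYB L=YBOW
After move 4 (R): R=YWRW U=BBWG F=OOGG D=OYYG B=RRRB
Query 1: U[0] = B
Query 2: R[0] = Y
Query 3: B[2] = R
Query 4: B[3] = B
Query 5: F[3] = G
Query 6: F[0] = O

Answer: B Y R B G O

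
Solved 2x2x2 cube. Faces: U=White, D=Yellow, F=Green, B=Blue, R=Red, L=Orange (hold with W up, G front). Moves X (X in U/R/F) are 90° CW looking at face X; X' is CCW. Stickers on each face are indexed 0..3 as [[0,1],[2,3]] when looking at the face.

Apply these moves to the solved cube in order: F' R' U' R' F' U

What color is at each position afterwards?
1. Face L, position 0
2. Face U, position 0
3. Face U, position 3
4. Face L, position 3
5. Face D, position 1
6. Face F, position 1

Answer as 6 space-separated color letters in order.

Answer: B W O W W Y

Derivation:
After move 1 (F'): F=GGGG U=WWRR R=YRYR D=OOYY L=OWOW
After move 2 (R'): R=RRYY U=WBRB F=GWGR D=OGYG B=YBOB
After move 3 (U'): U=BBWR F=OWGR R=GWYY B=RROB L=YBOW
After move 4 (R'): R=WYGY U=BOWR F=OBGR D=OWYR B=GRGB
After move 5 (F'): F=BROG U=BOWG R=WYOY D=BWYR L=YROW
After move 6 (U): U=WBGO F=WYOG R=GROY B=YRGB L=BROW
Query 1: L[0] = B
Query 2: U[0] = W
Query 3: U[3] = O
Query 4: L[3] = W
Query 5: D[1] = W
Query 6: F[1] = Y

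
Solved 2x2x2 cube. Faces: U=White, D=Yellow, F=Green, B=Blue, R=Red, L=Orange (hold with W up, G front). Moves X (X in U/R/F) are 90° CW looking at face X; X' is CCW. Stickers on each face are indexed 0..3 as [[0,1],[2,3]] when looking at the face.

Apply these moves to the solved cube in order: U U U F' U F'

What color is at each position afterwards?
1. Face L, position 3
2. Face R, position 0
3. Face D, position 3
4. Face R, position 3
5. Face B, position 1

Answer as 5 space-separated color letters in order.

Answer: R O Y R W

Derivation:
After move 1 (U): U=WWWW F=RRGG R=BBRR B=OOBB L=GGOO
After move 2 (U): U=WWWW F=BBGG R=OORR B=GGBB L=RROO
After move 3 (U): U=WWWW F=OOGG R=GGRR B=RRBB L=BBOO
After move 4 (F'): F=OGOG U=WWGR R=YGYR D=BOYY L=BWOW
After move 5 (U): U=GWRW F=YGOG R=RRYR B=BWBB L=OGOW
After move 6 (F'): F=GGYO U=GWRY R=ORBR D=GWYY L=OWOR
Query 1: L[3] = R
Query 2: R[0] = O
Query 3: D[3] = Y
Query 4: R[3] = R
Query 5: B[1] = W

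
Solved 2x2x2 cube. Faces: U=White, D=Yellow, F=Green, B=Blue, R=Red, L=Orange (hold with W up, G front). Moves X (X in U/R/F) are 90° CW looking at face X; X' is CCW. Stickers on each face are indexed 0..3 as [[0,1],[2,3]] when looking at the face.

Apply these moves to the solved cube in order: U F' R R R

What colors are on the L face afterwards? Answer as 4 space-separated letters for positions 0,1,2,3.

Answer: G W O W

Derivation:
After move 1 (U): U=WWWW F=RRGG R=BBRR B=OOBB L=GGOO
After move 2 (F'): F=RGRG U=WWBR R=YBYR D=GOYY L=GWOW
After move 3 (R): R=YYRB U=WGBG F=RORY D=GBYO B=ROWB
After move 4 (R): R=RYBY U=WOBY F=RBRO D=GWYR B=GOGB
After move 5 (R): R=BRYY U=WBBO F=RWRR D=GGYG B=YOOB
Query: L face = GWOW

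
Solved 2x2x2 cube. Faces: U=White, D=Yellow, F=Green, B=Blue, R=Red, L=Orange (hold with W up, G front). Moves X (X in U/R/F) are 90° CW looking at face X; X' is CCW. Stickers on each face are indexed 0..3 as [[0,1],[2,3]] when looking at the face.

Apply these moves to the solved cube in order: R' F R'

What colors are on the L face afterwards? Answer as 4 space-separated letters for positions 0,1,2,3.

Answer: O Y O G

Derivation:
After move 1 (R'): R=RRRR U=WBWB F=GWGW D=YGYG B=YBYB
After move 2 (F): F=GGWW U=WBOO R=WRBR D=RRYG L=OYOG
After move 3 (R'): R=RRWB U=WYOY F=GBWO D=RGYW B=GBRB
Query: L face = OYOG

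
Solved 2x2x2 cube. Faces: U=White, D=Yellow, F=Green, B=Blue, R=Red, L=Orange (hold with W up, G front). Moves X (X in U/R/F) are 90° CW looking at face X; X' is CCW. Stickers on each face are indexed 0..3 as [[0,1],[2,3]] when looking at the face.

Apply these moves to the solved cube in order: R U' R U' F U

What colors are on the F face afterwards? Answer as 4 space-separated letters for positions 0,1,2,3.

Answer: G B B B

Derivation:
After move 1 (R): R=RRRR U=WGWG F=GYGY D=YBYB B=WBWB
After move 2 (U'): U=GGWW F=OOGY R=GYRR B=RRWB L=WBOO
After move 3 (R): R=RGRY U=GOWY F=OBGB D=YWYR B=WRGB
After move 4 (U'): U=OYGW F=WBGB R=OBRY B=RGGB L=WROO
After move 5 (F): F=GWBB U=OYOR R=GBWY D=ROYR L=WYOW
After move 6 (U): U=OORY F=GBBB R=RGWY B=WYGB L=GWOW
Query: F face = GBBB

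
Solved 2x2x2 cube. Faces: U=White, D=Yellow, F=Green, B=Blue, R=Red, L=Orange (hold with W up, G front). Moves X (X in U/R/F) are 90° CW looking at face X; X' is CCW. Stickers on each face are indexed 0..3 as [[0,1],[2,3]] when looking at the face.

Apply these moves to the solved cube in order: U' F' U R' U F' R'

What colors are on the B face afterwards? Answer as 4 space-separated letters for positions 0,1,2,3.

After move 1 (U'): U=WWWW F=OOGG R=GGRR B=RRBB L=BBOO
After move 2 (F'): F=OGOG U=WWGR R=YGYR D=BOYY L=BWOW
After move 3 (U): U=GWRW F=YGOG R=RRYR B=BWBB L=OGOW
After move 4 (R'): R=RRRY U=GBRB F=YWOW D=BGYG B=YWOB
After move 5 (U): U=RGBB F=RROW R=YWRY B=OGOB L=YWOW
After move 6 (F'): F=RWRO U=RGYR R=GWBY D=WWYG L=YBOB
After move 7 (R'): R=WYGB U=ROYO F=RGRR D=WWYO B=GGWB
Query: B face = GGWB

Answer: G G W B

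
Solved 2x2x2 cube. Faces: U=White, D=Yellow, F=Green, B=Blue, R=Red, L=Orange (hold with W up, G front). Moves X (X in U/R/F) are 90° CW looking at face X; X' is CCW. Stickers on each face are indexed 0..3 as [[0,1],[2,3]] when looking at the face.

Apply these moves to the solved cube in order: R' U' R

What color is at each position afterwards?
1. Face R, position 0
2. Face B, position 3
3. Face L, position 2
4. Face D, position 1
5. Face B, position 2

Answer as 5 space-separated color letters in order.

After move 1 (R'): R=RRRR U=WBWB F=GWGW D=YGYG B=YBYB
After move 2 (U'): U=BBWW F=OOGW R=GWRR B=RRYB L=YBOO
After move 3 (R): R=RGRW U=BOWW F=OGGG D=YYYR B=WRBB
Query 1: R[0] = R
Query 2: B[3] = B
Query 3: L[2] = O
Query 4: D[1] = Y
Query 5: B[2] = B

Answer: R B O Y B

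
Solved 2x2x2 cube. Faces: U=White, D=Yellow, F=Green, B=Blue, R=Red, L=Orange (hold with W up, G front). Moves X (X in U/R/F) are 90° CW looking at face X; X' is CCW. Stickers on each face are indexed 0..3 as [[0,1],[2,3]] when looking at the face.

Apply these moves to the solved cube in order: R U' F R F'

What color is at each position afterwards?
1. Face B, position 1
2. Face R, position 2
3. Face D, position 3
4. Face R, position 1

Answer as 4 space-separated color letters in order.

After move 1 (R): R=RRRR U=WGWG F=GYGY D=YBYB B=WBWB
After move 2 (U'): U=GGWW F=OOGY R=GYRR B=RRWB L=WBOO
After move 3 (F): F=GOYO U=GGOB R=WYWR D=RGYB L=WYOB
After move 4 (R): R=WWRY U=GOOO F=GGYB D=RWYR B=BRGB
After move 5 (F'): F=GBGY U=GOWR R=WWRY D=YBYR L=WOOO
Query 1: B[1] = R
Query 2: R[2] = R
Query 3: D[3] = R
Query 4: R[1] = W

Answer: R R R W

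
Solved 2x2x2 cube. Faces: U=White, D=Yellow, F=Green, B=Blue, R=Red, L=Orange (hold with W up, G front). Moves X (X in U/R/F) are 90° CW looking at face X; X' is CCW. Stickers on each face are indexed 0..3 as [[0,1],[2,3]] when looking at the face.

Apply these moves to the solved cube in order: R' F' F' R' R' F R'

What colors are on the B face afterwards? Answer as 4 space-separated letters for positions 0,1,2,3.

After move 1 (R'): R=RRRR U=WBWB F=GWGW D=YGYG B=YBYB
After move 2 (F'): F=WWGG U=WBRR R=GRYR D=OOYG L=OBOW
After move 3 (F'): F=WGWG U=WBGY R=OROR D=BWYG L=OROR
After move 4 (R'): R=RROO U=WYGY F=WBWY D=BGYG B=GBWB
After move 5 (R'): R=RORO U=WWGG F=WYWY D=BBYY B=GBGB
After move 6 (F): F=WWYY U=WWRR R=GOGO D=RRYY L=OBOB
After move 7 (R'): R=OOGG U=WGRG F=WWYR D=RWYY B=YBRB
Query: B face = YBRB

Answer: Y B R B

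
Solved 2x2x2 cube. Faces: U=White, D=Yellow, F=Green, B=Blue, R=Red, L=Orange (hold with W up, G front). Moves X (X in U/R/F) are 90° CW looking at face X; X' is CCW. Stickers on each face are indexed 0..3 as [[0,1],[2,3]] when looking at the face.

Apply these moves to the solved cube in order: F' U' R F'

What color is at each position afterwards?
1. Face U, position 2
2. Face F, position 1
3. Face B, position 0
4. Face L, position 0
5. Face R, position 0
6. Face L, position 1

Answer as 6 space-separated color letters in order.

After move 1 (F'): F=GGGG U=WWRR R=YRYR D=OOYY L=OWOW
After move 2 (U'): U=WRWR F=OWGG R=GGYR B=YRBB L=BBOW
After move 3 (R): R=YGRG U=WWWG F=OOGY D=OBYY B=RRRB
After move 4 (F'): F=OYOG U=WWYR R=BGOG D=BWYY L=BGOW
Query 1: U[2] = Y
Query 2: F[1] = Y
Query 3: B[0] = R
Query 4: L[0] = B
Query 5: R[0] = B
Query 6: L[1] = G

Answer: Y Y R B B G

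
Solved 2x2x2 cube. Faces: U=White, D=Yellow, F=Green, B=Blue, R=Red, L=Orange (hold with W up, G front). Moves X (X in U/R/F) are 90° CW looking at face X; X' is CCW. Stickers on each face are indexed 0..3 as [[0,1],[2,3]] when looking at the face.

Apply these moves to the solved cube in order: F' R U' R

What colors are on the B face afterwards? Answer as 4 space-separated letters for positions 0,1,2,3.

Answer: R Y G B

Derivation:
After move 1 (F'): F=GGGG U=WWRR R=YRYR D=OOYY L=OWOW
After move 2 (R): R=YYRR U=WGRG F=GOGY D=OBYB B=RBWB
After move 3 (U'): U=GGWR F=OWGY R=GORR B=YYWB L=RBOW
After move 4 (R): R=RGRO U=GWWY F=OBGB D=OWYY B=RYGB
Query: B face = RYGB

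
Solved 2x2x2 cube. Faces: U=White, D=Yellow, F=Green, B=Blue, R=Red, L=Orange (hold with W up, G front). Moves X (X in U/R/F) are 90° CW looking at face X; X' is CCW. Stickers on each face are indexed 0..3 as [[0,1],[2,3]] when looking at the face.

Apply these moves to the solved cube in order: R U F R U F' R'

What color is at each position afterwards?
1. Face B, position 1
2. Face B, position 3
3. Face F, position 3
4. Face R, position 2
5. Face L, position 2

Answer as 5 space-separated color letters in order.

Answer: Y B R W O

Derivation:
After move 1 (R): R=RRRR U=WGWG F=GYGY D=YBYB B=WBWB
After move 2 (U): U=WWGG F=RRGY R=WBRR B=OOWB L=GYOO
After move 3 (F): F=GRYR U=WWOY R=GBGR D=RWYB L=GYOB
After move 4 (R): R=GGRB U=WROR F=GWYB D=RWYO B=YOWB
After move 5 (U): U=OWRR F=GGYB R=YORB B=GYWB L=GWOB
After move 6 (F'): F=GBGY U=OWYR R=WORB D=WBYO L=GROR
After move 7 (R'): R=OBWR U=OWYG F=GWGR D=WBYY B=OYBB
Query 1: B[1] = Y
Query 2: B[3] = B
Query 3: F[3] = R
Query 4: R[2] = W
Query 5: L[2] = O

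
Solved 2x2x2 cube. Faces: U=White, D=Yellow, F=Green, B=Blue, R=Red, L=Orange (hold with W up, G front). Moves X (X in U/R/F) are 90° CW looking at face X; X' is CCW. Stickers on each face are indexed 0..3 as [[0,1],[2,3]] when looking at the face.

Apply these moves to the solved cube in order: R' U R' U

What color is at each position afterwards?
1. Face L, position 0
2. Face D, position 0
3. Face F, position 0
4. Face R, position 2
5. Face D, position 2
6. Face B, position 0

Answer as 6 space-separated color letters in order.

After move 1 (R'): R=RRRR U=WBWB F=GWGW D=YGYG B=YBYB
After move 2 (U): U=WWBB F=RRGW R=YBRR B=OOYB L=GWOO
After move 3 (R'): R=BRYR U=WYBO F=RWGB D=YRYW B=GOGB
After move 4 (U): U=BWOY F=BRGB R=GOYR B=GWGB L=RWOO
Query 1: L[0] = R
Query 2: D[0] = Y
Query 3: F[0] = B
Query 4: R[2] = Y
Query 5: D[2] = Y
Query 6: B[0] = G

Answer: R Y B Y Y G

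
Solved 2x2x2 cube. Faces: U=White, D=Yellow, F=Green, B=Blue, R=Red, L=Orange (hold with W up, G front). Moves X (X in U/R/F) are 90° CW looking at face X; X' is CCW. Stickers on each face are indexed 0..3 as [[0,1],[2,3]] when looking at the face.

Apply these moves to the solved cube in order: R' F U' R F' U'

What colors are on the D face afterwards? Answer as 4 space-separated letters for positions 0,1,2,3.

Answer: B G Y W

Derivation:
After move 1 (R'): R=RRRR U=WBWB F=GWGW D=YGYG B=YBYB
After move 2 (F): F=GGWW U=WBOO R=WRBR D=RRYG L=OYOG
After move 3 (U'): U=BOWO F=OYWW R=GGBR B=WRYB L=YBOG
After move 4 (R): R=BGRG U=BYWW F=ORWG D=RYYW B=OROB
After move 5 (F'): F=RGOW U=BYBR R=YGRG D=BGYW L=YWOW
After move 6 (U'): U=YRBB F=YWOW R=RGRG B=YGOB L=OROW
Query: D face = BGYW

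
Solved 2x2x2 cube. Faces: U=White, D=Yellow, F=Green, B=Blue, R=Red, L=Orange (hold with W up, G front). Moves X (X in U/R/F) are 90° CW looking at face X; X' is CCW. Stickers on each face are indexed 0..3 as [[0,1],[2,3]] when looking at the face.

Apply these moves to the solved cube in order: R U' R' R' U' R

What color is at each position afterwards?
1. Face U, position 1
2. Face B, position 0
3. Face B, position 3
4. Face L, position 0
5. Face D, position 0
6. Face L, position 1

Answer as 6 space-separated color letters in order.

Answer: B W B Y Y R

Derivation:
After move 1 (R): R=RRRR U=WGWG F=GYGY D=YBYB B=WBWB
After move 2 (U'): U=GGWW F=OOGY R=GYRR B=RRWB L=WBOO
After move 3 (R'): R=YRGR U=GWWR F=OGGW D=YOYY B=BRBB
After move 4 (R'): R=RRYG U=GBWB F=OWGR D=YGYW B=YROB
After move 5 (U'): U=BBGW F=WBGR R=OWYG B=RROB L=YROO
After move 6 (R): R=YOGW U=BBGR F=WGGW D=YOYR B=WRBB
Query 1: U[1] = B
Query 2: B[0] = W
Query 3: B[3] = B
Query 4: L[0] = Y
Query 5: D[0] = Y
Query 6: L[1] = R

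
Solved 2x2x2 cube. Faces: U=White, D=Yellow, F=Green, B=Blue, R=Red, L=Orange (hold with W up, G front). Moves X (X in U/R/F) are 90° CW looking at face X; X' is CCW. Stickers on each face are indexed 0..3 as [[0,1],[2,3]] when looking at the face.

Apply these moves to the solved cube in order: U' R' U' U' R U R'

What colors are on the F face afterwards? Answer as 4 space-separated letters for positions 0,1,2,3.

Answer: G R G R

Derivation:
After move 1 (U'): U=WWWW F=OOGG R=GGRR B=RRBB L=BBOO
After move 2 (R'): R=GRGR U=WBWR F=OWGW D=YOYG B=YRYB
After move 3 (U'): U=BRWW F=BBGW R=OWGR B=GRYB L=YROO
After move 4 (U'): U=RWBW F=YRGW R=BBGR B=OWYB L=GROO
After move 5 (R): R=GBRB U=RRBW F=YOGG D=YYYO B=WWWB
After move 6 (U): U=BRWR F=GBGG R=WWRB B=GRWB L=YOOO
After move 7 (R'): R=WBWR U=BWWG F=GRGR D=YBYG B=ORYB
Query: F face = GRGR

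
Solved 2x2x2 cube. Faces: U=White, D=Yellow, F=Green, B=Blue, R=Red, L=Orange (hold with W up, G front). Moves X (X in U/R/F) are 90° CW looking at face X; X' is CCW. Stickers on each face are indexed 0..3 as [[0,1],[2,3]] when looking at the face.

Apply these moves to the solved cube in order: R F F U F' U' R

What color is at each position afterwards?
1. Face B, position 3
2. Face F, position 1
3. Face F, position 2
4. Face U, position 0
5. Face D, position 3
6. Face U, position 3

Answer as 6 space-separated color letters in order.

Answer: B R O W W Y

Derivation:
After move 1 (R): R=RRRR U=WGWG F=GYGY D=YBYB B=WBWB
After move 2 (F): F=GGYY U=WGOO R=WRGR D=RRYB L=OYOB
After move 3 (F): F=YGYG U=WGBY R=OROR D=GWYB L=OROR
After move 4 (U): U=BWYG F=ORYG R=WBOR B=ORWB L=YGOR
After move 5 (F'): F=RGOY U=BWWO R=WBGR D=GRYB L=YGOY
After move 6 (U'): U=WOBW F=YGOY R=RGGR B=WBWB L=OROY
After move 7 (R): R=GRRG U=WGBY F=YROB D=GWYW B=WBOB
Query 1: B[3] = B
Query 2: F[1] = R
Query 3: F[2] = O
Query 4: U[0] = W
Query 5: D[3] = W
Query 6: U[3] = Y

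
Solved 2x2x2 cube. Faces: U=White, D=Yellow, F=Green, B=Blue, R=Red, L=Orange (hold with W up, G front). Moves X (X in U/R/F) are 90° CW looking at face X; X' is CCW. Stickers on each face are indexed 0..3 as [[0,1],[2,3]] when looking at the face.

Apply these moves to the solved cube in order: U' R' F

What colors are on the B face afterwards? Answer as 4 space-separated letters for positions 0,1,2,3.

Answer: Y R Y B

Derivation:
After move 1 (U'): U=WWWW F=OOGG R=GGRR B=RRBB L=BBOO
After move 2 (R'): R=GRGR U=WBWR F=OWGW D=YOYG B=YRYB
After move 3 (F): F=GOWW U=WBOB R=WRRR D=GGYG L=BYOO
Query: B face = YRYB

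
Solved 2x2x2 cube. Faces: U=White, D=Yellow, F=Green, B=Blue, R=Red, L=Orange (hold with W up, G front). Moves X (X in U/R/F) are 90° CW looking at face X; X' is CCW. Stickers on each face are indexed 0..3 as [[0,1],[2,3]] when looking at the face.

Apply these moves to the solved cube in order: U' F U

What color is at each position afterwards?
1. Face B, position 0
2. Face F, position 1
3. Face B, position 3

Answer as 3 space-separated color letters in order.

Answer: B G B

Derivation:
After move 1 (U'): U=WWWW F=OOGG R=GGRR B=RRBB L=BBOO
After move 2 (F): F=GOGO U=WWOB R=WGWR D=RGYY L=BYOY
After move 3 (U): U=OWBW F=WGGO R=RRWR B=BYBB L=GOOY
Query 1: B[0] = B
Query 2: F[1] = G
Query 3: B[3] = B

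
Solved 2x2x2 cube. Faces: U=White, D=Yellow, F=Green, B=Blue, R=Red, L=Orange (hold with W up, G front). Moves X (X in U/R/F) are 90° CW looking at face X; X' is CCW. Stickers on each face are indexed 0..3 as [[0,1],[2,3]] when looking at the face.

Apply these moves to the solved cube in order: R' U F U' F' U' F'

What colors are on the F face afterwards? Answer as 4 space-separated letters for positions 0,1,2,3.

Answer: O W O G

Derivation:
After move 1 (R'): R=RRRR U=WBWB F=GWGW D=YGYG B=YBYB
After move 2 (U): U=WWBB F=RRGW R=YBRR B=OOYB L=GWOO
After move 3 (F): F=GRWR U=WWOW R=BBBR D=RYYG L=GYOG
After move 4 (U'): U=WWWO F=GYWR R=GRBR B=BBYB L=OOOG
After move 5 (F'): F=YRGW U=WWGB R=YRRR D=OGYG L=OOOW
After move 6 (U'): U=WBWG F=OOGW R=YRRR B=YRYB L=BBOW
After move 7 (F'): F=OWOG U=WBYR R=GROR D=BWYG L=BGOW
Query: F face = OWOG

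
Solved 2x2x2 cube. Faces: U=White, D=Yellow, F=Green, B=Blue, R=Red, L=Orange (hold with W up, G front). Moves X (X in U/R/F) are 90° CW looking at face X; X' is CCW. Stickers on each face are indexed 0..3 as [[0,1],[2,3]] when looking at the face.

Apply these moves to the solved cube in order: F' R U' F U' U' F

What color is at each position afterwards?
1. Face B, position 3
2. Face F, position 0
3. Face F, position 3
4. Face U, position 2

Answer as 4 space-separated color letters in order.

Answer: B Y Y B

Derivation:
After move 1 (F'): F=GGGG U=WWRR R=YRYR D=OOYY L=OWOW
After move 2 (R): R=YYRR U=WGRG F=GOGY D=OBYB B=RBWB
After move 3 (U'): U=GGWR F=OWGY R=GORR B=YYWB L=RBOW
After move 4 (F): F=GOYW U=GGWB R=WORR D=RGYB L=ROOB
After move 5 (U'): U=GBGW F=ROYW R=GORR B=WOWB L=YYOB
After move 6 (U'): U=BWGG F=YYYW R=RORR B=GOWB L=WOOB
After move 7 (F): F=YYWY U=BWBO R=GOGR D=RRYB L=WROG
Query 1: B[3] = B
Query 2: F[0] = Y
Query 3: F[3] = Y
Query 4: U[2] = B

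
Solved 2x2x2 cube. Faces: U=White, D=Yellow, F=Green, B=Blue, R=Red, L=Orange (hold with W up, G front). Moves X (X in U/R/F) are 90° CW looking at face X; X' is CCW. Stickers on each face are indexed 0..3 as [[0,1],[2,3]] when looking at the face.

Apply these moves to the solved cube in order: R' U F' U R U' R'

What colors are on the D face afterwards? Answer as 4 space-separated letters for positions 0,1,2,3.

After move 1 (R'): R=RRRR U=WBWB F=GWGW D=YGYG B=YBYB
After move 2 (U): U=WWBB F=RRGW R=YBRR B=OOYB L=GWOO
After move 3 (F'): F=RWRG U=WWYR R=GBYR D=WOYG L=GBOB
After move 4 (U): U=YWRW F=GBRG R=OOYR B=GBYB L=RWOB
After move 5 (R): R=YORO U=YBRG F=GORG D=WYYG B=WBWB
After move 6 (U'): U=BGYR F=RWRG R=GORO B=YOWB L=WBOB
After move 7 (R'): R=OOGR U=BWYY F=RGRR D=WWYG B=GOYB
Query: D face = WWYG

Answer: W W Y G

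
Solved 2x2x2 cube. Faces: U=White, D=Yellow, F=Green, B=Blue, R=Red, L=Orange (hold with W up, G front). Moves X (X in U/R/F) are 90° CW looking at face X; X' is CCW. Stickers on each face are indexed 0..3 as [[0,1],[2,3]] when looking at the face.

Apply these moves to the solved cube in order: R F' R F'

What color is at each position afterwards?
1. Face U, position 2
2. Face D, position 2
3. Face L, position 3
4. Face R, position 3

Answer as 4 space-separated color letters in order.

After move 1 (R): R=RRRR U=WGWG F=GYGY D=YBYB B=WBWB
After move 2 (F'): F=YYGG U=WGRR R=BRYR D=OOYB L=OGOW
After move 3 (R): R=YBRR U=WYRG F=YOGB D=OWYW B=RBGB
After move 4 (F'): F=OBYG U=WYYR R=WBOR D=GWYW L=OGOR
Query 1: U[2] = Y
Query 2: D[2] = Y
Query 3: L[3] = R
Query 4: R[3] = R

Answer: Y Y R R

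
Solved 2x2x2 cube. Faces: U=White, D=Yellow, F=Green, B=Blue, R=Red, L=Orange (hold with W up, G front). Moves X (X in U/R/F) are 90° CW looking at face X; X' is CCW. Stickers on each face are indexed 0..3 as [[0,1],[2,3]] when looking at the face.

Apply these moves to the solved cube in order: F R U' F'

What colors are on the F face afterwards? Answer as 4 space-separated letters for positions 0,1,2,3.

Answer: Y Y O G

Derivation:
After move 1 (F): F=GGGG U=WWOO R=WRWR D=RRYY L=OYOY
After move 2 (R): R=WWRR U=WGOG F=GRGY D=RBYB B=OBWB
After move 3 (U'): U=GGWO F=OYGY R=GRRR B=WWWB L=OBOY
After move 4 (F'): F=YYOG U=GGGR R=BRRR D=BYYB L=OOOW
Query: F face = YYOG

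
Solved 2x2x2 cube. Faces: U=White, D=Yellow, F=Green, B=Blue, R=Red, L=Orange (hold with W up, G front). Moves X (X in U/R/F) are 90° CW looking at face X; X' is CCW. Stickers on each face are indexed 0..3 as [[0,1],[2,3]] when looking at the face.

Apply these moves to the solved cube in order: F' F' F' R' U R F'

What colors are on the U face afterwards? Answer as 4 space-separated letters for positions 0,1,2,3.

After move 1 (F'): F=GGGG U=WWRR R=YRYR D=OOYY L=OWOW
After move 2 (F'): F=GGGG U=WWYY R=OROR D=WWYY L=OROR
After move 3 (F'): F=GGGG U=WWOO R=WRWR D=RRYY L=OYOY
After move 4 (R'): R=RRWW U=WBOB F=GWGO D=RGYG B=YBRB
After move 5 (U): U=OWBB F=RRGO R=YBWW B=OYRB L=GWOY
After move 6 (R): R=WYWB U=ORBO F=RGGG D=RRYO B=BYWB
After move 7 (F'): F=GGRG U=ORWW R=RYRB D=WYYO L=GOOB
Query: U face = ORWW

Answer: O R W W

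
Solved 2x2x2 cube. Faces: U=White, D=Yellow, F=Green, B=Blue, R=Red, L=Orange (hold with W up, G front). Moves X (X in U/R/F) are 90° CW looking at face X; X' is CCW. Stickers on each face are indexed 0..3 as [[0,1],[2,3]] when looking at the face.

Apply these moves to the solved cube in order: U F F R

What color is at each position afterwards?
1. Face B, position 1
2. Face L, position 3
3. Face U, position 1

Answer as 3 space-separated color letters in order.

Answer: O B G

Derivation:
After move 1 (U): U=WWWW F=RRGG R=BBRR B=OOBB L=GGOO
After move 2 (F): F=GRGR U=WWOG R=WBWR D=RBYY L=GYOY
After move 3 (F): F=GGRR U=WWYY R=OBGR D=WWYY L=GROB
After move 4 (R): R=GORB U=WGYR F=GWRY D=WBYO B=YOWB
Query 1: B[1] = O
Query 2: L[3] = B
Query 3: U[1] = G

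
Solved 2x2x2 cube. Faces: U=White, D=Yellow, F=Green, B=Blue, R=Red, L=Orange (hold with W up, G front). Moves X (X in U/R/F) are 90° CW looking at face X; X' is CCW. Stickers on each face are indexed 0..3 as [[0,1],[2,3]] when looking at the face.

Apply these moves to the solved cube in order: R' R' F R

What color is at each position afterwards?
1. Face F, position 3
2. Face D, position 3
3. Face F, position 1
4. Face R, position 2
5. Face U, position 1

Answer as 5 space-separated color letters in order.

Answer: W G R R G

Derivation:
After move 1 (R'): R=RRRR U=WBWB F=GWGW D=YGYG B=YBYB
After move 2 (R'): R=RRRR U=WYWY F=GBGB D=YWYW B=GBGB
After move 3 (F): F=GGBB U=WYOO R=WRYR D=RRYW L=OYOW
After move 4 (R): R=YWRR U=WGOB F=GRBW D=RGYG B=OBYB
Query 1: F[3] = W
Query 2: D[3] = G
Query 3: F[1] = R
Query 4: R[2] = R
Query 5: U[1] = G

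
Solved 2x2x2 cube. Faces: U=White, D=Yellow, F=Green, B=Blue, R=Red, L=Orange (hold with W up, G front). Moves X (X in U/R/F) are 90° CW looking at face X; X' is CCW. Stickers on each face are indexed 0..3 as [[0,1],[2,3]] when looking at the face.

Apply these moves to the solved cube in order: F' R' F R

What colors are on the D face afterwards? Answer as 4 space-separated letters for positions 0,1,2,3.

Answer: Y O Y Y

Derivation:
After move 1 (F'): F=GGGG U=WWRR R=YRYR D=OOYY L=OWOW
After move 2 (R'): R=RRYY U=WBRB F=GWGR D=OGYG B=YBOB
After move 3 (F): F=GGRW U=WBWW R=RRBY D=YRYG L=OOOG
After move 4 (R): R=BRYR U=WGWW F=GRRG D=YOYY B=WBBB
Query: D face = YOYY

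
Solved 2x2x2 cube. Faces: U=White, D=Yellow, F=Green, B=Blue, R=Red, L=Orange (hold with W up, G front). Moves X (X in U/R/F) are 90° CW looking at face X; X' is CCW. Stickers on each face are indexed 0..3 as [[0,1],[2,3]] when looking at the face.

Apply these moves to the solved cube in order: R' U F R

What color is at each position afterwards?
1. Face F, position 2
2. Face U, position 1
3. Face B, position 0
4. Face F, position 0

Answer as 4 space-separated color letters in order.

Answer: W R W G

Derivation:
After move 1 (R'): R=RRRR U=WBWB F=GWGW D=YGYG B=YBYB
After move 2 (U): U=WWBB F=RRGW R=YBRR B=OOYB L=GWOO
After move 3 (F): F=GRWR U=WWOW R=BBBR D=RYYG L=GYOG
After move 4 (R): R=BBRB U=WROR F=GYWG D=RYYO B=WOWB
Query 1: F[2] = W
Query 2: U[1] = R
Query 3: B[0] = W
Query 4: F[0] = G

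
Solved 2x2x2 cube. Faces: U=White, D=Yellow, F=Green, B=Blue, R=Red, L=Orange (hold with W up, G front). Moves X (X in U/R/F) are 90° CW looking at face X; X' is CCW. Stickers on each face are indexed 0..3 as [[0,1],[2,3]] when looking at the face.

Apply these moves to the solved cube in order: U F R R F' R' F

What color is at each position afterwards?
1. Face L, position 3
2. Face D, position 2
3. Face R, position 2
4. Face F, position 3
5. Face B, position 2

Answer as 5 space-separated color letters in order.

Answer: O Y R B Y

Derivation:
After move 1 (U): U=WWWW F=RRGG R=BBRR B=OOBB L=GGOO
After move 2 (F): F=GRGR U=WWOG R=WBWR D=RBYY L=GYOY
After move 3 (R): R=WWRB U=WROR F=GBGY D=RBYO B=GOWB
After move 4 (R): R=RWBW U=WBOY F=GBGO D=RWYG B=RORB
After move 5 (F'): F=BOGG U=WBRB R=WWRW D=YYYG L=GYOO
After move 6 (R'): R=WWWR U=WRRR F=BBGB D=YOYG B=GOYB
After move 7 (F): F=GBBB U=WROY R=RWRR D=WWYG L=GYOO
Query 1: L[3] = O
Query 2: D[2] = Y
Query 3: R[2] = R
Query 4: F[3] = B
Query 5: B[2] = Y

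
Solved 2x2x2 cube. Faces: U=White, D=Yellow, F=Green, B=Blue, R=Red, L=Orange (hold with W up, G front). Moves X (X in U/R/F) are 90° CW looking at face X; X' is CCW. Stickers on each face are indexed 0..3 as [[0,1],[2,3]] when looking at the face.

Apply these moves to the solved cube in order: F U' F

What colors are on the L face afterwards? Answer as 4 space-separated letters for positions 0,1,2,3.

Answer: B R O R

Derivation:
After move 1 (F): F=GGGG U=WWOO R=WRWR D=RRYY L=OYOY
After move 2 (U'): U=WOWO F=OYGG R=GGWR B=WRBB L=BBOY
After move 3 (F): F=GOGY U=WOYB R=WGOR D=WGYY L=BROR
Query: L face = BROR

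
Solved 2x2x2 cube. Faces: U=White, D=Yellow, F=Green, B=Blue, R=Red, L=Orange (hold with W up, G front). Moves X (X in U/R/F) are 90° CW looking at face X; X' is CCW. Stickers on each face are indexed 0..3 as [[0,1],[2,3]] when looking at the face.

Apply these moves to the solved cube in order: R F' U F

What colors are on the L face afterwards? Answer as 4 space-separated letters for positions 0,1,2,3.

Answer: Y O O O

Derivation:
After move 1 (R): R=RRRR U=WGWG F=GYGY D=YBYB B=WBWB
After move 2 (F'): F=YYGG U=WGRR R=BRYR D=OOYB L=OGOW
After move 3 (U): U=RWRG F=BRGG R=WBYR B=OGWB L=YYOW
After move 4 (F): F=GBGR U=RWWY R=RBGR D=YWYB L=YOOO
Query: L face = YOOO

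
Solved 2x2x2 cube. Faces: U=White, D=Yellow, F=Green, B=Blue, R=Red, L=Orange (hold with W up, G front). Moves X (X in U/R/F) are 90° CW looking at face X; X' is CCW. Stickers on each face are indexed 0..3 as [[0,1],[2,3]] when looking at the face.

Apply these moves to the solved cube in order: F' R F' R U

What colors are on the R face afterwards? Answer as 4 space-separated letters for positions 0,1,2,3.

After move 1 (F'): F=GGGG U=WWRR R=YRYR D=OOYY L=OWOW
After move 2 (R): R=YYRR U=WGRG F=GOGY D=OBYB B=RBWB
After move 3 (F'): F=OYGG U=WGYR R=BYOR D=WWYB L=OGOR
After move 4 (R): R=OBRY U=WYYG F=OWGB D=WWYR B=RBGB
After move 5 (U): U=YWGY F=OBGB R=RBRY B=OGGB L=OWOR
Query: R face = RBRY

Answer: R B R Y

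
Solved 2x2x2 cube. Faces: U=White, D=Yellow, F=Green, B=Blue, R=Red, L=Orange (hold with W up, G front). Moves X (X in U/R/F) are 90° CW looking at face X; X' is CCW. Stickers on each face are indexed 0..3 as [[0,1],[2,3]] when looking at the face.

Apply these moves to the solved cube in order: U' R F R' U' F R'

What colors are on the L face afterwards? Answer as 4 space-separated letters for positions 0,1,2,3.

After move 1 (U'): U=WWWW F=OOGG R=GGRR B=RRBB L=BBOO
After move 2 (R): R=RGRG U=WOWG F=OYGY D=YBYR B=WRWB
After move 3 (F): F=GOYY U=WOOB R=WGGG D=RRYR L=BYOB
After move 4 (R'): R=GGWG U=WWOW F=GOYB D=ROYY B=RRRB
After move 5 (U'): U=WWWO F=BYYB R=GOWG B=GGRB L=RROB
After move 6 (F): F=YBBY U=WWBR R=WOOG D=WGYY L=RROO
After move 7 (R'): R=OGWO U=WRBG F=YWBR D=WBYY B=YGGB
Query: L face = RROO

Answer: R R O O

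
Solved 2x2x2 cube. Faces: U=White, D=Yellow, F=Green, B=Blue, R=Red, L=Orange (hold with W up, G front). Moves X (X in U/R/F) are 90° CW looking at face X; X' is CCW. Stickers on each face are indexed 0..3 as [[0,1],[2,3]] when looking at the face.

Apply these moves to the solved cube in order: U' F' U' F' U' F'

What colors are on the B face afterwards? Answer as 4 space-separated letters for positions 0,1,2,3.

After move 1 (U'): U=WWWW F=OOGG R=GGRR B=RRBB L=BBOO
After move 2 (F'): F=OGOG U=WWGR R=YGYR D=BOYY L=BWOW
After move 3 (U'): U=WRWG F=BWOG R=OGYR B=YGBB L=RROW
After move 4 (F'): F=WGBO U=WROY R=OGBR D=RWYY L=RGOW
After move 5 (U'): U=RYWO F=RGBO R=WGBR B=OGBB L=YGOW
After move 6 (F'): F=GORB U=RYWB R=WGRR D=GWYY L=YOOW
Query: B face = OGBB

Answer: O G B B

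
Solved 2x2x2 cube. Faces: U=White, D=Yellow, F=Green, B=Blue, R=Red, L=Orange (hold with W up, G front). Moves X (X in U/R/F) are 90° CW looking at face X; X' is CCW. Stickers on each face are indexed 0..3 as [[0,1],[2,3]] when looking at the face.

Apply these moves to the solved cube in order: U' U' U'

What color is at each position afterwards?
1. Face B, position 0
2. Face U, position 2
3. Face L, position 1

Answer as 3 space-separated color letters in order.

Answer: O W G

Derivation:
After move 1 (U'): U=WWWW F=OOGG R=GGRR B=RRBB L=BBOO
After move 2 (U'): U=WWWW F=BBGG R=OORR B=GGBB L=RROO
After move 3 (U'): U=WWWW F=RRGG R=BBRR B=OOBB L=GGOO
Query 1: B[0] = O
Query 2: U[2] = W
Query 3: L[1] = G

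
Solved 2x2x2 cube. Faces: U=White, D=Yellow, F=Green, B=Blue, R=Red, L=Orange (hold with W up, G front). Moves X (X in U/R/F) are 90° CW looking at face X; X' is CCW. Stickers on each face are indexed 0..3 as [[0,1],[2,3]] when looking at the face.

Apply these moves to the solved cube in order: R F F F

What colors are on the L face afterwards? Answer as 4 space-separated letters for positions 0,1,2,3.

After move 1 (R): R=RRRR U=WGWG F=GYGY D=YBYB B=WBWB
After move 2 (F): F=GGYY U=WGOO R=WRGR D=RRYB L=OYOB
After move 3 (F): F=YGYG U=WGBY R=OROR D=GWYB L=OROR
After move 4 (F): F=YYGG U=WGRR R=BRYR D=OOYB L=OGOW
Query: L face = OGOW

Answer: O G O W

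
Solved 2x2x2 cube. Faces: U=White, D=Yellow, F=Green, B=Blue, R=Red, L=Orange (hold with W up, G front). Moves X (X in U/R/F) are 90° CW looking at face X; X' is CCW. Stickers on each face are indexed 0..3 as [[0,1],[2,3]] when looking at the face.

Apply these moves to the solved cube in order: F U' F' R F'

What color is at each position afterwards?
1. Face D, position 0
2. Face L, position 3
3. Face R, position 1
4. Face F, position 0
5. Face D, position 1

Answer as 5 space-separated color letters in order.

After move 1 (F): F=GGGG U=WWOO R=WRWR D=RRYY L=OYOY
After move 2 (U'): U=WOWO F=OYGG R=GGWR B=WRBB L=BBOY
After move 3 (F'): F=YGOG U=WOGW R=RGRR D=BYYY L=BOOW
After move 4 (R): R=RRRG U=WGGG F=YYOY D=BBYW B=WROB
After move 5 (F'): F=YYYO U=WGRR R=BRBG D=OWYW L=BGOG
Query 1: D[0] = O
Query 2: L[3] = G
Query 3: R[1] = R
Query 4: F[0] = Y
Query 5: D[1] = W

Answer: O G R Y W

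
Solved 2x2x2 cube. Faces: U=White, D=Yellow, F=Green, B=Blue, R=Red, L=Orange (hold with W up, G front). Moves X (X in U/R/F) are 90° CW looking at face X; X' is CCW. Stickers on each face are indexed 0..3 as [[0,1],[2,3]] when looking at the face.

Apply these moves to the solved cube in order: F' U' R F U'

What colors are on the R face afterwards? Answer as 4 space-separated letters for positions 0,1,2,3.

After move 1 (F'): F=GGGG U=WWRR R=YRYR D=OOYY L=OWOW
After move 2 (U'): U=WRWR F=OWGG R=GGYR B=YRBB L=BBOW
After move 3 (R): R=YGRG U=WWWG F=OOGY D=OBYY B=RRRB
After move 4 (F): F=GOYO U=WWWB R=WGGG D=RYYY L=BOOB
After move 5 (U'): U=WBWW F=BOYO R=GOGG B=WGRB L=RROB
Query: R face = GOGG

Answer: G O G G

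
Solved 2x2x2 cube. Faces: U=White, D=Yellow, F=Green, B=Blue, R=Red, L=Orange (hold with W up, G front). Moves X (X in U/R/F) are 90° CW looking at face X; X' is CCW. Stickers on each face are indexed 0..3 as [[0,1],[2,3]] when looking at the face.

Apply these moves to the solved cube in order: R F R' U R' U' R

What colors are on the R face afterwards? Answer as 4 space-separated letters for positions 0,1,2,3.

After move 1 (R): R=RRRR U=WGWG F=GYGY D=YBYB B=WBWB
After move 2 (F): F=GGYY U=WGOO R=WRGR D=RRYB L=OYOB
After move 3 (R'): R=RRWG U=WWOW F=GGYO D=RGYY B=BBRB
After move 4 (U): U=OWWW F=RRYO R=BBWG B=OYRB L=GGOB
After move 5 (R'): R=BGBW U=ORWO F=RWYW D=RRYO B=YYGB
After move 6 (U'): U=ROOW F=GGYW R=RWBW B=BGGB L=YYOB
After move 7 (R): R=BRWW U=RGOW F=GRYO D=RGYB B=WGOB
Query: R face = BRWW

Answer: B R W W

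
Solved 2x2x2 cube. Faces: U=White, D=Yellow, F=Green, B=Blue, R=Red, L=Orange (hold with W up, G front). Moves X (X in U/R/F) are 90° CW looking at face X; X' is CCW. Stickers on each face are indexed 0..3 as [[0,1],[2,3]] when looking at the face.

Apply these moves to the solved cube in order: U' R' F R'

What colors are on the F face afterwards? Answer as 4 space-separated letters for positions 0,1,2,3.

After move 1 (U'): U=WWWW F=OOGG R=GGRR B=RRBB L=BBOO
After move 2 (R'): R=GRGR U=WBWR F=OWGW D=YOYG B=YRYB
After move 3 (F): F=GOWW U=WBOB R=WRRR D=GGYG L=BYOO
After move 4 (R'): R=RRWR U=WYOY F=GBWB D=GOYW B=GRGB
Query: F face = GBWB

Answer: G B W B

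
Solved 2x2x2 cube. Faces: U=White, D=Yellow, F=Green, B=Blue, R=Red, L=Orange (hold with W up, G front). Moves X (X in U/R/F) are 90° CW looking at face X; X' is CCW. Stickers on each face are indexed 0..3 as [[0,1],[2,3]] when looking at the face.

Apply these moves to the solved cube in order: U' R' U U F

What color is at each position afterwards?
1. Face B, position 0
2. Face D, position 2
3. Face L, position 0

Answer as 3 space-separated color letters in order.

Answer: O Y G

Derivation:
After move 1 (U'): U=WWWW F=OOGG R=GGRR B=RRBB L=BBOO
After move 2 (R'): R=GRGR U=WBWR F=OWGW D=YOYG B=YRYB
After move 3 (U): U=WWRB F=GRGW R=YRGR B=BBYB L=OWOO
After move 4 (U): U=RWBW F=YRGW R=BBGR B=OWYB L=GROO
After move 5 (F): F=GYWR U=RWOR R=BBWR D=GBYG L=GYOO
Query 1: B[0] = O
Query 2: D[2] = Y
Query 3: L[0] = G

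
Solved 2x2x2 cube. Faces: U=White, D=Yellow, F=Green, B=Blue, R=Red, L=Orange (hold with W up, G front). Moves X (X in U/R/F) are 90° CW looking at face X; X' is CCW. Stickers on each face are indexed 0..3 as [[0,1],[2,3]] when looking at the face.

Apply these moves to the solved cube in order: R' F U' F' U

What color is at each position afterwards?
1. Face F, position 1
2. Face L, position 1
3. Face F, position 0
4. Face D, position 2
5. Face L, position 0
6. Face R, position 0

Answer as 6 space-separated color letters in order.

Answer: G W R Y Y W

Derivation:
After move 1 (R'): R=RRRR U=WBWB F=GWGW D=YGYG B=YBYB
After move 2 (F): F=GGWW U=WBOO R=WRBR D=RRYG L=OYOG
After move 3 (U'): U=BOWO F=OYWW R=GGBR B=WRYB L=YBOG
After move 4 (F'): F=YWOW U=BOGB R=RGRR D=BGYG L=YOOW
After move 5 (U): U=GBBO F=RGOW R=WRRR B=YOYB L=YWOW
Query 1: F[1] = G
Query 2: L[1] = W
Query 3: F[0] = R
Query 4: D[2] = Y
Query 5: L[0] = Y
Query 6: R[0] = W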